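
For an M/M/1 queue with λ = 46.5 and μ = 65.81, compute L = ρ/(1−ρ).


ρ = λ/μ = 46.5/65.81 = 0.7066
L = ρ/(1−ρ) = 0.7066/(1 − 0.7066) = 0.7066/0.2934 = 2.4081

Final: 2.4081


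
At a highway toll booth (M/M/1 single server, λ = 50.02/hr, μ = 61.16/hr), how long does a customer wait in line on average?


ρ = 50.02/61.16 = 0.8179
Wq = ρ/(μ−λ) = 0.8179/(61.16 − 50.02) = 0.8179/11.14 = 0.07342 hr

Final: 0.07342 hr


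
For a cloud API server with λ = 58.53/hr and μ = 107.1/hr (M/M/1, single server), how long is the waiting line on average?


ρ = 58.53/107.1 = 0.5465
Lq = ρ²/(1−ρ) = 0.2987/0.4535 = 0.6586

Final: 0.6586


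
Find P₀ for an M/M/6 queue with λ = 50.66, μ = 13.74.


a = λ/μ = 50.66/13.74 = 3.6870; ρ = a/c = 0.6145
Σ_{k=0}^{5} a^k/k! (terms k=0..5) = 1.00000 + 3.68705 + 6.79715 + 8.35380 + 7.70021 + 5.67820 = 33.21641
Tail: a^6/(6!(1−ρ)) = 2512.29548/(720·0.3855) = 9.05154
P₀ = 1/(33.21641 + 9.05154) = 1/42.26795 = 0.023659

Final: 0.023659


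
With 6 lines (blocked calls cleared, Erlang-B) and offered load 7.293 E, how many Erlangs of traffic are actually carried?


B(6,7.293) = 0.349279 (Erlang-B)
Carried load = a(1 − B) = 7.293·(1 − 0.349279) = 7.293·0.650721 = 4.7457 E

Final: 4.7457 Erlangs


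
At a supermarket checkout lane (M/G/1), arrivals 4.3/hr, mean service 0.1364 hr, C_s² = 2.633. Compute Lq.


ρ = λ·E[S] = 4.3·0.1364 = 0.5865
Lq = ρ²(1+C_s²)/(2(1−ρ)) = 0.3440·(1+2.633)/(2·0.4135)
= 0.3440·3.6330/0.8270 = 1.51129

Final: 1.51129


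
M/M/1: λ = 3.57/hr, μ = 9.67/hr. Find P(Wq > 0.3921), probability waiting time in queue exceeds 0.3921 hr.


ρ = 3.57/9.67 = 0.3692
P(Wq > t) = ρ·e^{−(μ−λ)t} = 0.3692·e^{−2.3918}
= 0.3692·0.091464 = 0.033767

Final: 0.033767


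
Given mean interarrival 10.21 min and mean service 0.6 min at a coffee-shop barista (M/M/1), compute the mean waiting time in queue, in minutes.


λ = 60/10.21 = 5.8766 /hr
μ = 60/0.6 = 100.0000 /hr
ρ = λ/μ = 5.8766/100.0000 = 0.05877
Wq = ρ/(μ−λ) = 0.05877/(100.0000−5.8766) = 0.0006243 hr
In minutes: 0.0006243·60 = 0.03746 min

Final: 0.03746 min


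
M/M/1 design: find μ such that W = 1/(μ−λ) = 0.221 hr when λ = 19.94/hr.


W = 1/(μ−λ) ⇒ μ − λ = 1/W = 1/0.221 = 4.5249
μ = λ + 1/W = 19.94 + 4.5249 = 24.4649 per hr

Final: 24.4649 /hr


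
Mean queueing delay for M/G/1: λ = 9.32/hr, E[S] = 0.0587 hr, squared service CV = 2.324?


ρ = λ·E[S] = 9.32·0.0587 = 0.5471
E[S²] = E[S]²(1+C_s²) = 0.0587²·(1+2.324) = 0.011453
Wq = λ·E[S²]/(2(1−ρ)) = 9.32·0.011453/(2·0.4529) = 0.11784 hr

Final: 0.11784 hr


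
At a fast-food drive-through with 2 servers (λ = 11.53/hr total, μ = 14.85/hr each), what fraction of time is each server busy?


ρ = λ/(cμ) = 11.53/(2·14.85) = 11.53/29.70 = 0.3882

Final: 0.3882


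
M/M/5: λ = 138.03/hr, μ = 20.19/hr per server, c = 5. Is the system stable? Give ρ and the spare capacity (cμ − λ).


Total capacity cμ = 5·20.19 = 100.95/hr
ρ = λ/(cμ) = 138.03/100.95 = 1.3673
Stable ⇔ ρ < 1: NO
Spare capacity = cμ − λ = 100.95 − 138.03 = -37.08/hr

Final: ρ = 1.3673; unstable; margin = -37.08/hr


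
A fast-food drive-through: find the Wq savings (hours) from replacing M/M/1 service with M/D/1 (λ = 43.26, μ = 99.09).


ρ = 43.26/99.09 = 0.4366
Wq(M/M/1) = ρ/(μ−λ) = 0.4366/55.83 = 0.007820 hr
Wq(M/D/1) = ρ/(2(μ−λ)) = 0.003910 hr
Savings = 0.007820 − 0.003910 = 0.003910 hr

Final: 0.003910 hr


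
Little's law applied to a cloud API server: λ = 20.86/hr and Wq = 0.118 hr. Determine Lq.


Lq = λWq = 20.86·0.118 = 2.4615

Final: 2.4615


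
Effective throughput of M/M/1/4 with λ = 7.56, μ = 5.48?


ρ = 1.3796; P_K = (1−ρ)ρ^4/(1−ρ^5) = 0.343968
λ_eff = λ(1 − P_K) = 7.56·(1 − 0.343968) = 7.56·0.656032 = 4.9596 /hr

Final: 4.9596 /hr


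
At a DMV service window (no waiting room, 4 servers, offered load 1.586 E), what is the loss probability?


B(c,a) = (a^c/c!) / Σ_{k=0}^{c} a^k/k!
a^4/4! = 0.263634
Σ terms (k=0..4): 1.00000 + 1.58600 + 1.25770 + 0.66490 + 0.26363 = 4.772235
B = 0.263634/4.772235 = 0.055243

Final: 0.055243


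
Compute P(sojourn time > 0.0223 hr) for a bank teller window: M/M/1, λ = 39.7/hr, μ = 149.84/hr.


W ~ Exponential(μ−λ) for M/M/1.
μ − λ = 149.84 − 39.7 = 110.1400
P(W > t) = e^{−(μ−λ)t} = e^{−2.4561} = 0.085767

Final: 0.085767


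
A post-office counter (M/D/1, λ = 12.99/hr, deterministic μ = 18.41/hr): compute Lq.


ρ = 12.99/18.41 = 0.7056
M/D/1: Lq = ρ²/(2(1−ρ)) = 0.4979/(2·0.2944) = 0.84554

Final: 0.84554


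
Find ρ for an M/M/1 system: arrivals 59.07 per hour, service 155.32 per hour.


ρ = λ/μ = 59.07/155.32 = 0.3803

Final: 0.3803


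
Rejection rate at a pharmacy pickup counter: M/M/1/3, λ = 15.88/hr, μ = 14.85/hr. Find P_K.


ρ = λ/μ = 15.88/14.85 = 1.0694
P_K = (1−ρ)ρ^K/(1−ρ^(K+1)) = (-0.06936·1.222847)/(1 − 1.307664)
= -0.084817/-0.307664 = 0.275681

Final: 0.275681


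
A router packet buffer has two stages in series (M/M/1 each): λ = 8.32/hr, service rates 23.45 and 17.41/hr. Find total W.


Each node sees arrival rate λ = 8.32/hr (tandem ⇒ throughput preserved).
W₁ = 1/(μ₁−λ) = 1/(23.45−8.32) = 0.06609 hr
W₂ = 1/(μ₂−λ) = 1/(17.41−8.32) = 0.11001 hr
W_total = W₁ + W₂ = 0.06609 + 0.11001 = 0.17610 hr

Final: 0.17610 hr


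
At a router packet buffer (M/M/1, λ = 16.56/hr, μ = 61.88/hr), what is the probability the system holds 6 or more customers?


ρ = 16.56/61.88 = 0.2676
P(N ≥ n) = ρ^n = 0.2676^6 = 0.0003673

Final: 0.0003673


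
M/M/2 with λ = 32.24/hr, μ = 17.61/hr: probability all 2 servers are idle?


a = λ/μ = 32.24/17.61 = 1.8308; ρ = a/c = 0.9154
Σ_{k=0}^{1} a^k/k! (terms k=0..1) = 1.00000 + 1.83078 = 2.83078
Tail: a^2/(2!(1−ρ)) = 3.35175/(2·0.08461) = 19.80681
P₀ = 1/(2.83078 + 19.80681) = 1/22.63758 = 0.044174

Final: 0.044174


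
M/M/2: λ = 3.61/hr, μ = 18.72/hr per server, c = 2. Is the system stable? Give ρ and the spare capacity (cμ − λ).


Total capacity cμ = 2·18.72 = 37.44/hr
ρ = λ/(cμ) = 3.61/37.44 = 0.09642
Stable ⇔ ρ < 1: YES
Spare capacity = cμ − λ = 37.44 − 3.61 = 33.83/hr

Final: ρ = 0.09642; stable; margin = 33.83/hr


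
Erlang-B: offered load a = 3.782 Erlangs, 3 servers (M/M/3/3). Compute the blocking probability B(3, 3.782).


B(c,a) = (a^c/c!) / Σ_{k=0}^{c} a^k/k!
a^3/3! = 9.015988
Σ terms (k=0..3): 1.00000 + 3.78200 + 7.15176 + 9.01599 = 20.949750
B = 9.015988/20.949750 = 0.430363

Final: 0.430363


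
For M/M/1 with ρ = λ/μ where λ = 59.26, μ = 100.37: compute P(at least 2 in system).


ρ = 59.26/100.37 = 0.5904
P(N ≥ n) = ρ^n = 0.5904^2 = 0.348590

Final: 0.348590


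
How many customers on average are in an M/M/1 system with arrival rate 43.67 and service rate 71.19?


ρ = λ/μ = 43.67/71.19 = 0.6134
L = ρ/(1−ρ) = 0.6134/(1 − 0.6134) = 0.6134/0.3866 = 1.5868

Final: 1.5868


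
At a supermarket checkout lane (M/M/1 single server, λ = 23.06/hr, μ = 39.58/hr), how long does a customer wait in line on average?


ρ = 23.06/39.58 = 0.5826
Wq = ρ/(μ−λ) = 0.5826/(39.58 − 23.06) = 0.5826/16.52 = 0.03527 hr

Final: 0.03527 hr


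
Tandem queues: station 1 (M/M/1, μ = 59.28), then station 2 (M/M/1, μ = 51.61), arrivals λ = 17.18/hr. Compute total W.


Each node sees arrival rate λ = 17.18/hr (tandem ⇒ throughput preserved).
W₁ = 1/(μ₁−λ) = 1/(59.28−17.18) = 0.02375 hr
W₂ = 1/(μ₂−λ) = 1/(51.61−17.18) = 0.02904 hr
W_total = W₁ + W₂ = 0.02375 + 0.02904 = 0.05280 hr

Final: 0.05280 hr


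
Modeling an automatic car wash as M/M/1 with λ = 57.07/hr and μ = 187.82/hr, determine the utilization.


ρ = λ/μ = 57.07/187.82 = 0.3039

Final: 0.3039


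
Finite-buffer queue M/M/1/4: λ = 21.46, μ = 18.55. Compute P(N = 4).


ρ = λ/μ = 21.46/18.55 = 1.1569
P_K = (1−ρ)ρ^K/(1−ρ^(K+1)) = (-0.1569·1.791196)/(1 − 2.072187)
= -0.280991/-1.072187 = 0.262073

Final: 0.262073


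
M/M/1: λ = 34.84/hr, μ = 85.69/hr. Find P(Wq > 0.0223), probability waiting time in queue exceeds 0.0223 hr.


ρ = 34.84/85.69 = 0.4066
P(Wq > t) = ρ·e^{−(μ−λ)t} = 0.4066·e^{−1.1340}
= 0.4066·0.321758 = 0.130821

Final: 0.130821


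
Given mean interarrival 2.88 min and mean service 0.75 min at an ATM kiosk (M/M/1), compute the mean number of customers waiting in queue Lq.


λ = 60/2.88 = 20.8333 /hr
μ = 60/0.75 = 80.0000 /hr
ρ = λ/μ = 20.8333/80.0000 = 0.2604
Lq = ρ²/(1−ρ) = 0.06782/0.7396 = 0.09170

Final: 0.09170


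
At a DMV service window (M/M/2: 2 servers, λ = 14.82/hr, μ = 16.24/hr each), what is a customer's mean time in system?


a = 0.9126; ρ = 0.4563; P₀ = 0.373362
Lq = P₀·a^c·ρ/(c!(1−ρ)²) = 0.23994
Wq = Lq/λ = 0.23994/14.82 = 0.01619 hr
W = Wq + 1/μ = 0.01619 + 0.06158 = 0.07777 hr

Final: 0.07777 hr


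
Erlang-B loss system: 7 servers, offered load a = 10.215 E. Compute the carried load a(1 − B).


B(7,10.215) = 0.418504 (Erlang-B)
Carried load = a(1 − B) = 10.215·(1 − 0.418504) = 10.215·0.581496 = 5.9400 E

Final: 5.9400 Erlangs


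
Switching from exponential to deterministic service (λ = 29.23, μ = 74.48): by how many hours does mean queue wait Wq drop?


ρ = 29.23/74.48 = 0.3925
Wq(M/M/1) = ρ/(μ−λ) = 0.3925/45.25 = 0.008673 hr
Wq(M/D/1) = ρ/(2(μ−λ)) = 0.004337 hr
Savings = 0.008673 − 0.004337 = 0.004337 hr

Final: 0.004337 hr


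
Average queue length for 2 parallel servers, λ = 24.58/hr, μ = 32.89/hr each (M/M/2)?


a = λ/μ = 0.7473; ρ = a/2 = 0.3737
P₀ = 0.455954
Lq = P₀·a^c·ρ / (c!·(1−ρ)²) = 0.455954·0.55852·0.3737/(2·0.39229)
= 0.12129

Final: 0.12129


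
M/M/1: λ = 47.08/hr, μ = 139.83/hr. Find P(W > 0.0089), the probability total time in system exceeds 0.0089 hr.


W ~ Exponential(μ−λ) for M/M/1.
μ − λ = 139.83 − 47.08 = 92.7500
P(W > t) = e^{−(μ−λ)t} = e^{−0.8255} = 0.438027

Final: 0.438027


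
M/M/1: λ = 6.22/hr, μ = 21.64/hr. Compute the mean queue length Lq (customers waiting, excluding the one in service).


ρ = 6.22/21.64 = 0.2874
Lq = ρ²/(1−ρ) = 0.08262/0.7126 = 0.1159

Final: 0.1159


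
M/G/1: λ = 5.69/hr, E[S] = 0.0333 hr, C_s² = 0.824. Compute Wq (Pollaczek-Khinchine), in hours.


ρ = λ·E[S] = 5.69·0.0333 = 0.1895
E[S²] = E[S]²(1+C_s²) = 0.0333²·(1+0.824) = 0.002023
Wq = λ·E[S²]/(2(1−ρ)) = 5.69·0.002023/(2·0.8105) = 0.007100 hr

Final: 0.007100 hr


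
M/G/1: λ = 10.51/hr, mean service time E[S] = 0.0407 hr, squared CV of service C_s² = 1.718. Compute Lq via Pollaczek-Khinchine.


ρ = λ·E[S] = 10.51·0.0407 = 0.4278
Lq = ρ²(1+C_s²)/(2(1−ρ)) = 0.1830·(1+1.718)/(2·0.5722)
= 0.1830·2.7180/1.1445 = 0.43454

Final: 0.43454


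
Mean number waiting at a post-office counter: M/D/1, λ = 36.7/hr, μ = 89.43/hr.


ρ = 36.7/89.43 = 0.4104
M/D/1: Lq = ρ²/(2(1−ρ)) = 0.1684/(2·0.5896) = 0.14281

Final: 0.14281


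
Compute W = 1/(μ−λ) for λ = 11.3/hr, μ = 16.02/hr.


W = 1/(μ−λ) = 1/(16.02 − 11.3) = 1/4.72 = 0.2119 hr

Final: 0.2119 hr


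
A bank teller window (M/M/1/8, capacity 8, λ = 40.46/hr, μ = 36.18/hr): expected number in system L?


ρ = 40.46/36.18 = 1.1183
L = ρ[1 − (K+1)ρ^K + Kρ^(K+1)] / [(1−ρ)(1−ρ^(K+1))]
Numerator: 1.1183·(1 − 9·2.446012 + 8·2.735369) = 0.971625
Denominator: (-0.1183)·(-1.735369) = 0.205290
L = 0.971625/0.205290 = 4.7329

Final: 4.7329


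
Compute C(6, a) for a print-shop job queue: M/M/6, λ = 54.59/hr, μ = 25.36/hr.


a = λ/μ = 2.1526; ρ = a/6 = 0.3588
P₀ = 0.115913 (from M/M/c formula)
C(c,a) = [a^c/(c!(1−ρ))]·P₀ = [99.49083/(720·0.6412)]·0.115913
= 0.21549·0.115913 = 0.024979

Final: 0.024979


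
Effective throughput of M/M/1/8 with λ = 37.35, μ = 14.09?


ρ = 2.6508; P_K = (1−ρ)ρ^8/(1−ρ^9) = 0.622854
λ_eff = λ(1 − P_K) = 37.35·(1 − 0.622854) = 37.35·0.377146 = 14.0864 /hr

Final: 14.0864 /hr


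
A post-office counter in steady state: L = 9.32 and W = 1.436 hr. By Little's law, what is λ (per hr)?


λ = L/W = 9.32/1.436 = 6.4903 /hr

Final: 6.4903 /hr


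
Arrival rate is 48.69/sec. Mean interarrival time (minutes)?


Mean interarrival time = 1/λ = 1/48.69 second = 0.02054 second
In minutes: 0.02054 × 0.0166667 = 0.0003423 min

Final: 0.0003423 min


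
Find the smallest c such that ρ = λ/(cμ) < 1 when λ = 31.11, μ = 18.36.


Stability requires cμ > λ ⇔ c > λ/μ.
λ/μ = 31.11/18.36 = 1.6944
Minimum integer c = ⌊1.6944⌋ + 1 = 2
Check: 2·18.36 = 36.72 > 31.11, while 1·18.36 = 18.36 ≤ 31.11

Final: 2 servers


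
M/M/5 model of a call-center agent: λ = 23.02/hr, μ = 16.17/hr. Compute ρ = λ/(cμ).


ρ = λ/(cμ) = 23.02/(5·16.17) = 23.02/80.85 = 0.2847

Final: 0.2847


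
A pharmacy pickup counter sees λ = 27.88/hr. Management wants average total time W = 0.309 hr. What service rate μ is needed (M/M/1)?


W = 1/(μ−λ) ⇒ μ − λ = 1/W = 1/0.309 = 3.2362
μ = λ + 1/W = 27.88 + 3.2362 = 31.1162 per hr

Final: 31.1162 /hr


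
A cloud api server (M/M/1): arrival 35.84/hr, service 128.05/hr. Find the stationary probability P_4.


ρ = 35.84/128.05 = 0.2799
P_n = (1−ρ)·ρ^n = (1 − 0.2799)·0.2799^4 = 0.7201·0.006137 = 0.004419

Final: 0.004419


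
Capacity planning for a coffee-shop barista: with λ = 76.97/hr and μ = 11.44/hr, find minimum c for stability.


Stability requires cμ > λ ⇔ c > λ/μ.
λ/μ = 76.97/11.44 = 6.7281
Minimum integer c = ⌊6.7281⌋ + 1 = 7
Check: 7·11.44 = 80.08 > 76.97, while 6·11.44 = 68.64 ≤ 76.97

Final: 7 servers


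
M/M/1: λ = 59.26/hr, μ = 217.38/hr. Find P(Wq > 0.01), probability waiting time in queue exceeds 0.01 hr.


ρ = 59.26/217.38 = 0.2726
P(Wq > t) = ρ·e^{−(μ−λ)t} = 0.2726·e^{−1.5812}
= 0.2726·0.205728 = 0.056084

Final: 0.056084


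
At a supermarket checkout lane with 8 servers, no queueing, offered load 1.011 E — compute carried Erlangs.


B(8,1.011) = 0.000009850 (Erlang-B)
Carried load = a(1 − B) = 1.011·(1 − 0.000009850) = 1.011·0.999990 = 1.0110 E

Final: 1.0110 Erlangs


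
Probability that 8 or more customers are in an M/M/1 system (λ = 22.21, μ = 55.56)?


ρ = 22.21/55.56 = 0.3997
P(N ≥ n) = ρ^n = 0.3997^8 = 0.0006521

Final: 0.0006521


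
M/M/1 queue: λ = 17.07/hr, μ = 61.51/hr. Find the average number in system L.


ρ = λ/μ = 17.07/61.51 = 0.2775
L = ρ/(1−ρ) = 0.2775/(1 − 0.2775) = 0.2775/0.7225 = 0.3841

Final: 0.3841


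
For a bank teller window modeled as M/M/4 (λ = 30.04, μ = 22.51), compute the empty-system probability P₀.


a = λ/μ = 30.04/22.51 = 1.3345; ρ = a/c = 0.3336
Σ_{k=0}^{3} a^k/k! (terms k=0..3) = 1.00000 + 1.33452 + 0.89047 + 0.39612 = 3.62110
Tail: a^4/(4!(1−ρ)) = 3.17174/(24·0.6664) = 0.19832
P₀ = 1/(3.62110 + 0.19832) = 1/3.81942 = 0.261820

Final: 0.261820


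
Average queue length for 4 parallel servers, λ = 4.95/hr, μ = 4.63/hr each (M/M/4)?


a = λ/μ = 1.0691; ρ = a/4 = 0.2673
P₀ = 0.342633
Lq = P₀·a^c·ρ / (c!·(1−ρ)²) = 0.342633·1.30646·0.2673/(24·0.53688)
= 0.009285

Final: 0.009285


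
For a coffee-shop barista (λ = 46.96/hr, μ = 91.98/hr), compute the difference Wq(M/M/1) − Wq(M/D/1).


ρ = 46.96/91.98 = 0.5105
Wq(M/M/1) = ρ/(μ−λ) = 0.5105/45.02 = 0.01134 hr
Wq(M/D/1) = ρ/(2(μ−λ)) = 0.005670 hr
Savings = 0.01134 − 0.005670 = 0.005670 hr

Final: 0.005670 hr


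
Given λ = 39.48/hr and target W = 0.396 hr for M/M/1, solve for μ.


W = 1/(μ−λ) ⇒ μ − λ = 1/W = 1/0.396 = 2.5253
μ = λ + 1/W = 39.48 + 2.5253 = 42.0053 per hr

Final: 42.0053 /hr


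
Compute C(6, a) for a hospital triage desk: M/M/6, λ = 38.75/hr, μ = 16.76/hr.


a = λ/μ = 2.3121; ρ = a/6 = 0.3853
P₀ = 0.098706 (from M/M/c formula)
C(c,a) = [a^c/(c!(1−ρ))]·P₀ = [152.75174/(720·0.6147)]·0.098706
= 0.34516·0.098706 = 0.034069

Final: 0.034069


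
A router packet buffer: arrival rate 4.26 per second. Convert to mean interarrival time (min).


Mean interarrival time = 1/λ = 1/4.26 second = 0.23474 second
In minutes: 0.23474 × 0.0166667 = 0.003912 min

Final: 0.003912 min


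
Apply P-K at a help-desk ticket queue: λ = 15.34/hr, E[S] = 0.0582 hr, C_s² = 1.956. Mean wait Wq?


ρ = λ·E[S] = 15.34·0.0582 = 0.8928
E[S²] = E[S]²(1+C_s²) = 0.0582²·(1+1.956) = 0.010013
Wq = λ·E[S²]/(2(1−ρ)) = 15.34·0.010013/(2·0.1072) = 0.71631 hr

Final: 0.71631 hr


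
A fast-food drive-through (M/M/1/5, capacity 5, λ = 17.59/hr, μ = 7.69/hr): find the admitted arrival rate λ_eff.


ρ = 2.2874; P_K = (1−ρ)ρ^5/(1−ρ^6) = 0.566777
λ_eff = λ(1 − P_K) = 17.59·(1 − 0.566777) = 17.59·0.433223 = 7.6204 /hr

Final: 7.6204 /hr


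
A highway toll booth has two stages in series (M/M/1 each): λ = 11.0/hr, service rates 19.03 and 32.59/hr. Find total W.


Each node sees arrival rate λ = 11.0/hr (tandem ⇒ throughput preserved).
W₁ = 1/(μ₁−λ) = 1/(19.03−11.0) = 0.12453 hr
W₂ = 1/(μ₂−λ) = 1/(32.59−11.0) = 0.04632 hr
W_total = W₁ + W₂ = 0.12453 + 0.04632 = 0.17085 hr

Final: 0.17085 hr


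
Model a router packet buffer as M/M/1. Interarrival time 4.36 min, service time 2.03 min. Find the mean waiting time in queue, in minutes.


λ = 60/4.36 = 13.7615 /hr
μ = 60/2.03 = 29.5567 /hr
ρ = λ/μ = 13.7615/29.5567 = 0.4656
Wq = ρ/(μ−λ) = 0.4656/(29.5567−13.7615) = 0.02948 hr
In minutes: 0.02948·60 = 1.769 min

Final: 1.769 min


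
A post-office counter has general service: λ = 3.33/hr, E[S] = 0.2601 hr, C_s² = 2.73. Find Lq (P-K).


ρ = λ·E[S] = 3.33·0.2601 = 0.8661
Lq = ρ²(1+C_s²)/(2(1−ρ)) = 0.7502·(1+2.73)/(2·0.1339)
= 0.7502·3.7300/0.2677 = 10.45140

Final: 10.45140


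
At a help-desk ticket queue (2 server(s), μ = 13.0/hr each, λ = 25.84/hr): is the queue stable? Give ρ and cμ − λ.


Total capacity cμ = 2·13.0 = 26.00/hr
ρ = λ/(cμ) = 25.84/26.00 = 0.9938
Stable ⇔ ρ < 1: YES
Spare capacity = cμ − λ = 26.00 − 25.84 = 0.16/hr

Final: ρ = 0.9938; stable; margin = 0.16/hr


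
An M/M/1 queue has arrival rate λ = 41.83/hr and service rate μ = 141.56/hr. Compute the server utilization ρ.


ρ = λ/μ = 41.83/141.56 = 0.2955

Final: 0.2955


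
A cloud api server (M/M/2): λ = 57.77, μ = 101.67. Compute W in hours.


a = 0.5682; ρ = 0.2841; P₀ = 0.557505
Lq = P₀·a^c·ρ/(c!(1−ρ)²) = 0.04989
Wq = Lq/λ = 0.04989/57.77 = 0.0008636 hr
W = Wq + 1/μ = 0.0008636 + 0.009836 = 0.01070 hr

Final: 0.01070 hr


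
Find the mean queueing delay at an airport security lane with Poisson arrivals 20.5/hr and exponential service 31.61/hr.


ρ = 20.5/31.61 = 0.6485
Wq = ρ/(μ−λ) = 0.6485/(31.61 − 20.5) = 0.6485/11.11 = 0.05837 hr

Final: 0.05837 hr


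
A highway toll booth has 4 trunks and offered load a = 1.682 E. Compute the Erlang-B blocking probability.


B(c,a) = (a^c/c!) / Σ_{k=0}^{c} a^k/k!
a^4/4! = 0.333498
Σ terms (k=0..4): 1.00000 + 1.68200 + 1.41456 + 0.79310 + 0.33350 = 5.223157
B = 0.333498/5.223157 = 0.063850

Final: 0.063850


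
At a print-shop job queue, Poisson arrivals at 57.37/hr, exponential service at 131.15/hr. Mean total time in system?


W = 1/(μ−λ) = 1/(131.15 − 57.37) = 1/73.78 = 0.01355 hr

Final: 0.01355 hr


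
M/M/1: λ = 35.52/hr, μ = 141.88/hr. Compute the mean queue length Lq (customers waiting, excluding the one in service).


ρ = 35.52/141.88 = 0.2504
Lq = ρ²/(1−ρ) = 0.06268/0.7496 = 0.08361

Final: 0.08361


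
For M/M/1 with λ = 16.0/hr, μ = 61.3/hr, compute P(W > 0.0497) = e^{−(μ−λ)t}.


W ~ Exponential(μ−λ) for M/M/1.
μ − λ = 61.3 − 16.0 = 45.3000
P(W > t) = e^{−(μ−λ)t} = e^{−2.2514} = 0.105251

Final: 0.105251


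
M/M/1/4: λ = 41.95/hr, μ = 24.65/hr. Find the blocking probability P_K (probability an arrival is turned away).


ρ = λ/μ = 41.95/24.65 = 1.7018
P_K = (1−ρ)ρ^K/(1−ρ^(K+1)) = (-0.7018·8.388034)/(1 − 14.274970)
= -5.886936/-13.274970 = 0.443461

Final: 0.443461


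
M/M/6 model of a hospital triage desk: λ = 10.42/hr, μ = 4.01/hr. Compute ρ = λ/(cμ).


ρ = λ/(cμ) = 10.42/(6·4.01) = 10.42/24.06 = 0.4331

Final: 0.4331


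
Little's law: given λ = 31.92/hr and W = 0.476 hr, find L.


L = λW = 31.92·0.476 = 15.1939

Final: 15.1939


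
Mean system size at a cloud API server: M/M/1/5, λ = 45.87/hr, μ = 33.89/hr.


ρ = 45.87/33.89 = 1.3535
L = ρ[1 − (K+1)ρ^K + Kρ^(K+1)] / [(1−ρ)(1−ρ^(K+1))]
Numerator: 1.3535·(1 − 6·4.542405 + 5·6.148130) = 6.072082
Denominator: (-0.3535)·(-5.148130) = 1.819846
L = 6.072082/1.819846 = 3.3366

Final: 3.3366


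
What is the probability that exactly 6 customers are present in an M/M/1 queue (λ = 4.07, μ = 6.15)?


ρ = 4.07/6.15 = 0.6618
P_n = (1−ρ)·ρ^n = (1 − 0.6618)·0.6618^6 = 0.3382·0.084007 = 0.028412

Final: 0.028412


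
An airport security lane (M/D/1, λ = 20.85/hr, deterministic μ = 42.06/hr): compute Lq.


ρ = 20.85/42.06 = 0.4957
M/D/1: Lq = ρ²/(2(1−ρ)) = 0.2457/(2·0.5043) = 0.24365

Final: 0.24365


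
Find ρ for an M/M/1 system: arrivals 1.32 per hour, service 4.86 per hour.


ρ = λ/μ = 1.32/4.86 = 0.2716

Final: 0.2716


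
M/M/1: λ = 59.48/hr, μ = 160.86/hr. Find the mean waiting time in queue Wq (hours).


ρ = 59.48/160.86 = 0.3698
Wq = ρ/(μ−λ) = 0.3698/(160.86 − 59.48) = 0.3698/101.38 = 0.003647 hr

Final: 0.003647 hr


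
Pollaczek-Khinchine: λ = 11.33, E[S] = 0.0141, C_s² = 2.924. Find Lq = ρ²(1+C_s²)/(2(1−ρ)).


ρ = λ·E[S] = 11.33·0.0141 = 0.1598
Lq = ρ²(1+C_s²)/(2(1−ρ)) = 0.02552·(1+2.924)/(2·0.8402)
= 0.02552·3.9240/1.6805 = 0.05959

Final: 0.05959


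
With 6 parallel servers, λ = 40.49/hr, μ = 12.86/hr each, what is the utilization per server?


ρ = λ/(cμ) = 40.49/(6·12.86) = 40.49/77.16 = 0.5248

Final: 0.5248


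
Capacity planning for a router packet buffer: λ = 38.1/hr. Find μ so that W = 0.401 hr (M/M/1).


W = 1/(μ−λ) ⇒ μ − λ = 1/W = 1/0.401 = 2.4938
μ = λ + 1/W = 38.1 + 2.4938 = 40.5938 per hr

Final: 40.5938 /hr


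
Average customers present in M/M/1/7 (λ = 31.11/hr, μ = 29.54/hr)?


ρ = 31.11/29.54 = 1.0531
L = ρ[1 − (K+1)ρ^K + Kρ^(K+1)] / [(1−ρ)(1−ρ^(K+1))]
Numerator: 1.0531·(1 − 8·1.436900 + 7·1.513269) = 0.102873
Denominator: (-0.05315)·(-0.513269) = 0.027279
L = 0.102873/0.027279 = 3.7711

Final: 3.7711


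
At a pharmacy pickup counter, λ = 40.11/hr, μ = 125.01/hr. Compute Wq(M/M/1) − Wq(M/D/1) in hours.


ρ = 40.11/125.01 = 0.3209
Wq(M/M/1) = ρ/(μ−λ) = 0.3209/84.90 = 0.003779 hr
Wq(M/D/1) = ρ/(2(μ−λ)) = 0.001890 hr
Savings = 0.003779 − 0.001890 = 0.001890 hr

Final: 0.001890 hr


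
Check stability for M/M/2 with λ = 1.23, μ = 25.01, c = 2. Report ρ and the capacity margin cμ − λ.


Total capacity cμ = 2·25.01 = 50.02/hr
ρ = λ/(cμ) = 1.23/50.02 = 0.02459
Stable ⇔ ρ < 1: YES
Spare capacity = cμ − λ = 50.02 − 1.23 = 48.79/hr

Final: ρ = 0.02459; stable; margin = 48.79/hr


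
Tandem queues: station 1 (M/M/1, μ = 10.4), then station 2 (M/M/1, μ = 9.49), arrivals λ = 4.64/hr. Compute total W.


Each node sees arrival rate λ = 4.64/hr (tandem ⇒ throughput preserved).
W₁ = 1/(μ₁−λ) = 1/(10.4−4.64) = 0.17361 hr
W₂ = 1/(μ₂−λ) = 1/(9.49−4.64) = 0.20619 hr
W_total = W₁ + W₂ = 0.17361 + 0.20619 = 0.37980 hr

Final: 0.37980 hr


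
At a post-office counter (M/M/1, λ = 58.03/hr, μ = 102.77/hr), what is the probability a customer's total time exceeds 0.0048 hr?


W ~ Exponential(μ−λ) for M/M/1.
μ − λ = 102.77 − 58.03 = 44.7400
P(W > t) = e^{−(μ−λ)t} = e^{−0.2148} = 0.806741

Final: 0.806741


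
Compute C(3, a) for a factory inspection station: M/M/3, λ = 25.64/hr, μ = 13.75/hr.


a = λ/μ = 1.8647; ρ = a/3 = 0.6216
P₀ = 0.134065 (from M/M/c formula)
C(c,a) = [a^c/(c!(1−ρ))]·P₀ = [6.48404/(6·0.3784)]·0.134065
= 2.85572·0.134065 = 0.382853

Final: 0.382853


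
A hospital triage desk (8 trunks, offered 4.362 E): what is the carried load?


B(8,4.362) = 0.042923 (Erlang-B)
Carried load = a(1 − B) = 4.362·(1 − 0.042923) = 4.362·0.957077 = 4.1748 E

Final: 4.1748 Erlangs


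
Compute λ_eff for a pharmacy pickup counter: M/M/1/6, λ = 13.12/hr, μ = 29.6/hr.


ρ = 0.4432; P_K = (1−ρ)ρ^6/(1−ρ^7) = 0.004236
λ_eff = λ(1 − P_K) = 13.12·(1 − 0.004236) = 13.12·0.995764 = 13.0644 /hr

Final: 13.0644 /hr


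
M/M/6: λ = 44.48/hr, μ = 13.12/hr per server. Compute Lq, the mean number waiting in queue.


a = λ/μ = 3.3902; ρ = a/6 = 0.5650
P₀ = 0.032556
Lq = P₀·a^c·ρ / (c!·(1−ρ)²) = 0.032556·1518.39813·0.5650/(720·0.18919)
= 0.20505

Final: 0.20505


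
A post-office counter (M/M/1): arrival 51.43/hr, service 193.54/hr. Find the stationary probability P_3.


ρ = 51.43/193.54 = 0.2657
P_n = (1−ρ)·ρ^n = (1 − 0.2657)·0.2657^3 = 0.7343·0.018765 = 0.013778

Final: 0.013778


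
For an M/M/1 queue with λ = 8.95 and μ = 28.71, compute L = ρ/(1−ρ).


ρ = λ/μ = 8.95/28.71 = 0.3117
L = ρ/(1−ρ) = 0.3117/(1 − 0.3117) = 0.3117/0.6883 = 0.4529

Final: 0.4529


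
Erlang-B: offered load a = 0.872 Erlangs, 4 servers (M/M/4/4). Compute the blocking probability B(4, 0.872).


B(c,a) = (a^c/c!) / Σ_{k=0}^{c} a^k/k!
a^4/4! = 0.024091
Σ terms (k=0..4): 1.00000 + 0.87200 + 0.38019 + 0.11051 + 0.02409 = 2.386792
B = 0.024091/2.386792 = 0.010093

Final: 0.010093


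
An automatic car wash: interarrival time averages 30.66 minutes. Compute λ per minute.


λ = 1/(interarrival time) in consistent units.
1 minute = 1 min, so λ = 1/30.66 = 0.03262 per minute

Final: 0.03262 /min


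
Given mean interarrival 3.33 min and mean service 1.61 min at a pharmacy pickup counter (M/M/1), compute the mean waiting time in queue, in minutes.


λ = 60/3.33 = 18.0180 /hr
μ = 60/1.61 = 37.2671 /hr
ρ = λ/μ = 18.0180/37.2671 = 0.4835
Wq = ρ/(μ−λ) = 0.4835/(37.2671−18.0180) = 0.02512 hr
In minutes: 0.02512·60 = 1.507 min

Final: 1.507 min


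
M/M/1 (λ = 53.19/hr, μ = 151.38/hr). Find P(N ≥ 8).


ρ = 53.19/151.38 = 0.3514
P(N ≥ n) = ρ^n = 0.3514^8 = 0.0002323

Final: 0.0002323


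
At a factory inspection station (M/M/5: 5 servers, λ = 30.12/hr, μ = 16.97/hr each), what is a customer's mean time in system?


a = 1.7749; ρ = 0.3550; P₀ = 0.168833
Lq = P₀·a^c·ρ/(c!(1−ρ)²) = 0.02114
Wq = Lq/λ = 0.02114/30.12 = 0.0007020 hr
W = Wq + 1/μ = 0.0007020 + 0.05893 = 0.05963 hr

Final: 0.05963 hr


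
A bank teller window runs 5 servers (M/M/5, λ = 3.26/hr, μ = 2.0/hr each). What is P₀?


a = λ/μ = 3.26/2.0 = 1.6300; ρ = a/c = 0.3260
Σ_{k=0}^{4} a^k/k! (terms k=0..4) = 1.00000 + 1.63000 + 1.32845 + 0.72179 + 0.29413 = 4.97437
Tail: a^5/(5!(1−ρ)) = 11.50636/(120·0.6740) = 0.14226
P₀ = 1/(4.97437 + 0.14226) = 1/5.11664 = 0.195441

Final: 0.195441


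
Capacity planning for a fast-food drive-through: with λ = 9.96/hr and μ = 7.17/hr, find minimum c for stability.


Stability requires cμ > λ ⇔ c > λ/μ.
λ/μ = 9.96/7.17 = 1.3891
Minimum integer c = ⌊1.3891⌋ + 1 = 2
Check: 2·7.17 = 14.34 > 9.96, while 1·7.17 = 7.17 ≤ 9.96

Final: 2 servers


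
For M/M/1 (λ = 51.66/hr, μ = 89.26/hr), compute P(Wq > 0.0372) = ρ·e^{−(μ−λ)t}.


ρ = 51.66/89.26 = 0.5788
P(Wq > t) = ρ·e^{−(μ−λ)t} = 0.5788·e^{−1.3987}
= 0.5788·0.246913 = 0.142903

Final: 0.142903


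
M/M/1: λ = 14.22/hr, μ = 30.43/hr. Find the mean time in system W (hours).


W = 1/(μ−λ) = 1/(30.43 − 14.22) = 1/16.21 = 0.06169 hr

Final: 0.06169 hr


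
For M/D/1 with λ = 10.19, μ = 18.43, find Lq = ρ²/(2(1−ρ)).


ρ = 10.19/18.43 = 0.5529
M/D/1: Lq = ρ²/(2(1−ρ)) = 0.3057/(2·0.4471) = 0.34187

Final: 0.34187


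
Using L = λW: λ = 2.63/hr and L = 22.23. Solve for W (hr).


W = L/λ = 22.23/2.63 = 8.4525 hr

Final: 8.4525 hr


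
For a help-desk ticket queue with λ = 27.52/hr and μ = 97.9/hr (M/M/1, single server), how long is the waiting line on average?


ρ = 27.52/97.9 = 0.2811
Lq = ρ²/(1−ρ) = 0.07902/0.7189 = 0.1099

Final: 0.1099


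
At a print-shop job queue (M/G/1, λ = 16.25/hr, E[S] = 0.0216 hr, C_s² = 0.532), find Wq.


ρ = λ·E[S] = 16.25·0.0216 = 0.3510
E[S²] = E[S]²(1+C_s²) = 0.0216²·(1+0.532) = 0.0007148
Wq = λ·E[S²]/(2(1−ρ)) = 16.25·0.0007148/(2·0.6490) = 0.008948 hr

Final: 0.008948 hr


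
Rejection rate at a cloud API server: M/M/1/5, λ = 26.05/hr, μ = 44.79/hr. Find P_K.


ρ = λ/μ = 26.05/44.79 = 0.5816
P_K = (1−ρ)ρ^K/(1−ρ^(K+1)) = (0.4184·0.066548)/(1 − 0.038704)
= 0.027843/0.961296 = 0.028964

Final: 0.028964


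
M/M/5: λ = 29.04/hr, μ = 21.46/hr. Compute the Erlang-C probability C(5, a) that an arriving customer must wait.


a = λ/μ = 1.3532; ρ = a/5 = 0.2706
P₀ = 0.258173 (from M/M/c formula)
C(c,a) = [a^c/(c!(1−ρ))]·P₀ = [4.53769/(120·0.7294)]·0.258173
= 0.05185·0.258173 = 0.013385

Final: 0.013385


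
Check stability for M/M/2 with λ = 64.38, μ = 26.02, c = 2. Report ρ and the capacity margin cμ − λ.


Total capacity cμ = 2·26.02 = 52.04/hr
ρ = λ/(cμ) = 64.38/52.04 = 1.2371
Stable ⇔ ρ < 1: NO
Spare capacity = cμ − λ = 52.04 − 64.38 = -12.34/hr

Final: ρ = 1.2371; unstable; margin = -12.34/hr


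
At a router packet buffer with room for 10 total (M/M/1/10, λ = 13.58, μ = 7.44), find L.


ρ = 13.58/7.44 = 1.8253
L = ρ[1 − (K+1)ρ^K + Kρ^(K+1)] / [(1−ρ)(1−ρ^(K+1))]
Numerator: 1.8253·(1 − 11·410.457640 + 10·749.195531) = 5435.506838
Denominator: (-0.8253)·(-748.195531) = 617.462441
L = 5435.506838/617.462441 = 8.8030

Final: 8.8030


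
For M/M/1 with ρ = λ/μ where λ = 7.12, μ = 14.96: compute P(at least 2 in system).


ρ = 7.12/14.96 = 0.4759
P(N ≥ n) = ρ^n = 0.4759^2 = 0.226515

Final: 0.226515


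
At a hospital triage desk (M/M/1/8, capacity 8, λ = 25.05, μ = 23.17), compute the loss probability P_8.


ρ = λ/μ = 25.05/23.17 = 1.0811
P_K = (1−ρ)ρ^K/(1−ρ^(K+1)) = (-0.08114·1.866610)/(1 − 2.018066)
= -0.151456/-1.018066 = 0.148768

Final: 0.148768


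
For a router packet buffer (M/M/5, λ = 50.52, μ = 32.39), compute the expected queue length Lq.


a = λ/μ = 1.5597; ρ = a/5 = 0.3119
P₀ = 0.209777
Lq = P₀·a^c·ρ / (c!·(1−ρ)²) = 0.209777·9.23128·0.3119/(120·0.47342)
= 0.01063

Final: 0.01063


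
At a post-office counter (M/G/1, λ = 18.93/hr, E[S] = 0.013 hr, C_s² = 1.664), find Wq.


ρ = λ·E[S] = 18.93·0.013 = 0.2461
E[S²] = E[S]²(1+C_s²) = 0.013²·(1+1.664) = 0.0004502
Wq = λ·E[S²]/(2(1−ρ)) = 18.93·0.0004502/(2·0.7539) = 0.005652 hr

Final: 0.005652 hr


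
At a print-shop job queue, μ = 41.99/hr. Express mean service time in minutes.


Mean service time = 1/μ = 1/41.99 hour = 0.02382 hour
In minutes: 0.02382 × 60 = 1.4289 min

Final: 1.4289 min


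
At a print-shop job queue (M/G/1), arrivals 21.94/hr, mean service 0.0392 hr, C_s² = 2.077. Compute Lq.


ρ = λ·E[S] = 21.94·0.0392 = 0.8600
Lq = ρ²(1+C_s²)/(2(1−ρ)) = 0.7397·(1+2.077)/(2·0.1400)
= 0.7397·3.0770/0.2799 = 8.13137

Final: 8.13137


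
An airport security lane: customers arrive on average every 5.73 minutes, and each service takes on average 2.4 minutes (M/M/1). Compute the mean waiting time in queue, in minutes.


λ = 60/5.73 = 10.4712 /hr
μ = 60/2.4 = 25.0000 /hr
ρ = λ/μ = 10.4712/25.0000 = 0.4188
Wq = ρ/(μ−λ) = 0.4188/(25.0000−10.4712) = 0.02883 hr
In minutes: 0.02883·60 = 1.730 min

Final: 1.730 min


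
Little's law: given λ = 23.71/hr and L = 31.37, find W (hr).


W = L/λ = 31.37/23.71 = 1.3231 hr

Final: 1.3231 hr


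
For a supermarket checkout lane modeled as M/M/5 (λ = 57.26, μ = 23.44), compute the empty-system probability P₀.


a = λ/μ = 57.26/23.44 = 2.4428; ρ = a/c = 0.4886
Σ_{k=0}^{4} a^k/k! (terms k=0..4) = 1.00000 + 2.44283 + 2.98372 + 2.42957 + 1.48376 = 10.33988
Tail: a^5/(5!(1−ρ)) = 86.98987/(120·0.5114) = 1.41742
P₀ = 1/(10.33988 + 1.41742) = 1/11.75730 = 0.085054

Final: 0.085054


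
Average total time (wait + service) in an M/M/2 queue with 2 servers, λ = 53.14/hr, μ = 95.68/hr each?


a = 0.5554; ρ = 0.2777; P₀ = 0.565317
Lq = P₀·a^c·ρ/(c!(1−ρ)²) = 0.04641
Wq = Lq/λ = 0.04641/53.14 = 0.0008733 hr
W = Wq + 1/μ = 0.0008733 + 0.01045 = 0.01132 hr

Final: 0.01132 hr


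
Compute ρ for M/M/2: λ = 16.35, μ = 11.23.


ρ = λ/(cμ) = 16.35/(2·11.23) = 16.35/22.46 = 0.7280

Final: 0.7280


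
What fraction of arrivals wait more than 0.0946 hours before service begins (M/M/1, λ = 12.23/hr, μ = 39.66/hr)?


ρ = 12.23/39.66 = 0.3084
P(Wq > t) = ρ·e^{−(μ−λ)t} = 0.3084·e^{−2.5949}
= 0.3084·0.074655 = 0.023021

Final: 0.023021


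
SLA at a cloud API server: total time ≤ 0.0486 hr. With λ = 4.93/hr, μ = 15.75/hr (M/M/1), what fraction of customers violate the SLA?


W ~ Exponential(μ−λ) for M/M/1.
μ − λ = 15.75 − 4.93 = 10.8200
P(W > t) = e^{−(μ−λ)t} = e^{−0.5259} = 0.591052

Final: 0.591052


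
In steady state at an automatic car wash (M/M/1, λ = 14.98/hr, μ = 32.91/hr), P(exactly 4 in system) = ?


ρ = 14.98/32.91 = 0.4552
P_n = (1−ρ)·ρ^n = (1 − 0.4552)·0.4552^4 = 0.5448·0.042928 = 0.023388

Final: 0.023388


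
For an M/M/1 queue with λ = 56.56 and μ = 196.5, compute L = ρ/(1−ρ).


ρ = λ/μ = 56.56/196.5 = 0.2878
L = ρ/(1−ρ) = 0.2878/(1 − 0.2878) = 0.2878/0.7122 = 0.4042

Final: 0.4042


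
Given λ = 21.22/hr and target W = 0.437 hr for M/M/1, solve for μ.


W = 1/(μ−λ) ⇒ μ − λ = 1/W = 1/0.437 = 2.2883
μ = λ + 1/W = 21.22 + 2.2883 = 23.5083 per hr

Final: 23.5083 /hr


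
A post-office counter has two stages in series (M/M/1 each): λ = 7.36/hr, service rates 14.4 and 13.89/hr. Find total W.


Each node sees arrival rate λ = 7.36/hr (tandem ⇒ throughput preserved).
W₁ = 1/(μ₁−λ) = 1/(14.4−7.36) = 0.14205 hr
W₂ = 1/(μ₂−λ) = 1/(13.89−7.36) = 0.15314 hr
W_total = W₁ + W₂ = 0.14205 + 0.15314 = 0.29518 hr

Final: 0.29518 hr


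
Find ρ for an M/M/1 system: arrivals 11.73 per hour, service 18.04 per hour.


ρ = λ/μ = 11.73/18.04 = 0.6502

Final: 0.6502


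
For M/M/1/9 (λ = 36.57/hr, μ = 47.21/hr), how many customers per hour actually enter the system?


ρ = 0.7746; P_K = (1−ρ)ρ^9/(1−ρ^10) = 0.024541
λ_eff = λ(1 − P_K) = 36.57·(1 − 0.024541) = 36.57·0.975459 = 35.6725 /hr

Final: 35.6725 /hr


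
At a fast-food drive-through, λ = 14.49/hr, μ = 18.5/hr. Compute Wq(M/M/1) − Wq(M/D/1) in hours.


ρ = 14.49/18.5 = 0.7832
Wq(M/M/1) = ρ/(μ−λ) = 0.7832/4.01 = 0.19532 hr
Wq(M/D/1) = ρ/(2(μ−λ)) = 0.09766 hr
Savings = 0.19532 − 0.09766 = 0.09766 hr

Final: 0.09766 hr


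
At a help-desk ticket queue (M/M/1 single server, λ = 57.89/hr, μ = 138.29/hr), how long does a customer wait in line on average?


ρ = 57.89/138.29 = 0.4186
Wq = ρ/(μ−λ) = 0.4186/(138.29 − 57.89) = 0.4186/80.40 = 0.005207 hr

Final: 0.005207 hr


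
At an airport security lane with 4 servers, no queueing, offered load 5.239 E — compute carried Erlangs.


B(4,5.239) = 0.416759 (Erlang-B)
Carried load = a(1 − B) = 5.239·(1 − 0.416759) = 5.239·0.583241 = 3.0556 E

Final: 3.0556 Erlangs


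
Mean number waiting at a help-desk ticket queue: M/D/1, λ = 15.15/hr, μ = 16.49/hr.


ρ = 15.15/16.49 = 0.9187
M/D/1: Lq = ρ²/(2(1−ρ)) = 0.8441/(2·0.08126) = 5.19362

Final: 5.19362


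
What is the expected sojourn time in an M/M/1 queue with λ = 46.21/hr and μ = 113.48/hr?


W = 1/(μ−λ) = 1/(113.48 − 46.21) = 1/67.27 = 0.01487 hr

Final: 0.01487 hr


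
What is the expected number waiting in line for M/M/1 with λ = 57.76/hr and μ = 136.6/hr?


ρ = 57.76/136.6 = 0.4228
Lq = ρ²/(1−ρ) = 0.1788/0.5772 = 0.3098

Final: 0.3098


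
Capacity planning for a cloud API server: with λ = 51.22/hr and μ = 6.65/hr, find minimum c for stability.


Stability requires cμ > λ ⇔ c > λ/μ.
λ/μ = 51.22/6.65 = 7.7023
Minimum integer c = ⌊7.7023⌋ + 1 = 8
Check: 8·6.65 = 53.20 > 51.22, while 7·6.65 = 46.55 ≤ 51.22

Final: 8 servers


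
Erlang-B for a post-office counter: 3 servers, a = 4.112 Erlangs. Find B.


B(c,a) = (a^c/c!) / Σ_{k=0}^{c} a^k/k!
a^3/3! = 11.587989
Σ terms (k=0..3): 1.00000 + 4.11200 + 8.45427 + 11.58799 = 25.154261
B = 11.587989/25.154261 = 0.460677

Final: 0.460677


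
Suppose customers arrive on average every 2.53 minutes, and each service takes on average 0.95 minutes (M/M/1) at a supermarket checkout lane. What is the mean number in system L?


λ = 60/2.53 = 23.7154 /hr
μ = 60/0.95 = 63.1579 /hr
ρ = λ/μ = 23.7154/63.1579 = 0.3755
L = ρ/(1−ρ) = 0.3755/0.6245 = 0.6013

Final: 0.6013


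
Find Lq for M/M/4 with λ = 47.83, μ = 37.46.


a = λ/μ = 1.2768; ρ = a/4 = 0.3192
P₀ = 0.277656
Lq = P₀·a^c·ρ / (c!·(1−ρ)²) = 0.277656·2.65785·0.3192/(24·0.46348)
= 0.02118

Final: 0.02118


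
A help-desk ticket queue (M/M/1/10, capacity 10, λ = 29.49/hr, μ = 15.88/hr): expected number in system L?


ρ = 29.49/15.88 = 1.8571
L = ρ[1 − (K+1)ρ^K + Kρ^(K+1)] / [(1−ρ)(1−ρ^(K+1))]
Numerator: 1.8571·(1 − 11·487.801066 + 10·905.872382) = 6859.790159
Denominator: (-0.8571)·(-904.872382) = 775.523496
L = 6859.790159/775.523496 = 8.8454

Final: 8.8454


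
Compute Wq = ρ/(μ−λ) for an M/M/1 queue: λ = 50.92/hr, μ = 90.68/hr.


ρ = 50.92/90.68 = 0.5615
Wq = ρ/(μ−λ) = 0.5615/(90.68 − 50.92) = 0.5615/39.76 = 0.01412 hr

Final: 0.01412 hr


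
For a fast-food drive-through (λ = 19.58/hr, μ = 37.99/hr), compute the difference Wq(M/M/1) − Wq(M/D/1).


ρ = 19.58/37.99 = 0.5154
Wq(M/M/1) = ρ/(μ−λ) = 0.5154/18.41 = 0.02800 hr
Wq(M/D/1) = ρ/(2(μ−λ)) = 0.01400 hr
Savings = 0.02800 − 0.01400 = 0.01400 hr

Final: 0.01400 hr


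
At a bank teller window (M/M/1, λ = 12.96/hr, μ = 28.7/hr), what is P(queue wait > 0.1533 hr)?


ρ = 12.96/28.7 = 0.4516
P(Wq > t) = ρ·e^{−(μ−λ)t} = 0.4516·e^{−2.4129}
= 0.4516·0.089551 = 0.040439

Final: 0.040439


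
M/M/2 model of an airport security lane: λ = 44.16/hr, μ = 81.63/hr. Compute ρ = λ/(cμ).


ρ = λ/(cμ) = 44.16/(2·81.63) = 44.16/163.26 = 0.2705

Final: 0.2705


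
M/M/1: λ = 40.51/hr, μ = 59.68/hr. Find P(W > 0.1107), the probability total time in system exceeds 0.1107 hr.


W ~ Exponential(μ−λ) for M/M/1.
μ − λ = 59.68 − 40.51 = 19.1700
P(W > t) = e^{−(μ−λ)t} = e^{−2.1221} = 0.119778

Final: 0.119778


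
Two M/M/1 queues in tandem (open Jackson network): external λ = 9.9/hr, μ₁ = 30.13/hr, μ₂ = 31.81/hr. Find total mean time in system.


Each node sees arrival rate λ = 9.9/hr (tandem ⇒ throughput preserved).
W₁ = 1/(μ₁−λ) = 1/(30.13−9.9) = 0.04943 hr
W₂ = 1/(μ₂−λ) = 1/(31.81−9.9) = 0.04564 hr
W_total = W₁ + W₂ = 0.04943 + 0.04564 = 0.09507 hr

Final: 0.09507 hr


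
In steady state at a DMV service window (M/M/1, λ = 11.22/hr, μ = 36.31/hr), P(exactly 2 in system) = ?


ρ = 11.22/36.31 = 0.3090
P_n = (1−ρ)·ρ^n = (1 − 0.3090)·0.3090^2 = 0.6910·0.095485 = 0.065979

Final: 0.065979
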